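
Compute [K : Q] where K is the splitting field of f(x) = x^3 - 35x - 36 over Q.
[K : Q] = 6

By the rational root test, any rational root of the monic integer polynomial f(x) = x^3 - 35x - 36 must be an integer dividing the constant term -36, i.e. one of ±{1, 2, 3, 4, 6, 9, 12, 18, 36}. Evaluating: f(1) = -70, f(-1) = -2, f(2) = -98, f(-2) = 26, f(3) = -114, f(-3) = 42, f(4) = -112, f(-4) = 40, f(6) = -30, f(-6) = -42, f(9) = 378, f(-9) = -450, f(12) = 1272, f(-12) = -1344, f(18) = 5166, f(-18) = -5238, f(36) = 45360, f(-36) = -45432; none is 0, so f has no rational root and is therefore irreducible over Q (a cubic with no linear factor over a field is irreducible). For an irreducible cubic, the Galois group is A_3 or S_3 according as the discriminant disc(f) = -4a^3 - 27b^2 = -4·(-35)^3 - 27·(-36)^2 = 136508 is or is not a square in Q. Here disc(f) = 136508 is not a perfect square in Q, so the Galois group of f over Q is not contained in A_3 and must be all of S_3. The splitting field has degree |S_3| = 6 over Q, so [K : Q] = 6.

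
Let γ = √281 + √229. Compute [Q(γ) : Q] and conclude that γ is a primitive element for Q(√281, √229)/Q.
[Q(γ) : Q] = 4 (equivalently, Q(γ) = Q(√281, √229))

Obviously Q(γ) ⊆ Q(√281, √229), and [Q(√281, √229):Q] = 4 (since 281, 229 are distinct squarefree integers > 1 with 64349 not a perfect square). To show equality we compute the minimal polynomial of γ. From γ = √281 + √229: γ^2 = 281 + 2√(64349) + 229 = 510 + 2√(64349), so γ^2 - 510 = 2√(64349); squaring, (γ^2 - 510)^2 = 4·64349, i.e. γ^4 - 1020γ^2 + 260100 - 257396 = 0, i.e. γ^4 - 1020γ^2 + 2704 = 0. So γ is a root of x^4 - 1020x^2 + 2704. This polynomial is irreducible over Q: it has no rational root (each ±√281 ± √229 is irrational), and any factorization into two quadratics over Q would force √(64349) ∈ Q (pairing opposite roots) or √281, √229 ∈ Q (other pairings), all impossible. Hence [Q(γ):Q] = 4 = [Q(√281, √229):Q], so Q(γ) = Q(√281, √229).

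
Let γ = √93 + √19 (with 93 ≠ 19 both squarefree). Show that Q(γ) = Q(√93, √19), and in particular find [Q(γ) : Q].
[Q(γ) : Q] = 4 (equivalently, Q(γ) = Q(√93, √19))

Obviously Q(γ) ⊆ Q(√93, √19), and [Q(√93, √19):Q] = 4 (since 93, 19 are distinct squarefree integers > 1 with 1767 not a perfect square). To show equality we compute the minimal polynomial of γ. From γ = √93 + √19: γ^2 = 93 + 2√(1767) + 19 = 112 + 2√(1767), so γ^2 - 112 = 2√(1767); squaring, (γ^2 - 112)^2 = 4·1767, i.e. γ^4 - 224γ^2 + 12544 - 7068 = 0, i.e. γ^4 - 224γ^2 + 5476 = 0. So γ is a root of x^4 - 224x^2 + 5476. This polynomial is irreducible over Q: it has no rational root (each ±√93 ± √19 is irrational), and any factorization into two quadratics over Q would force √(1767) ∈ Q (pairing opposite roots) or √93, √19 ∈ Q (other pairings), all impossible. Hence [Q(γ):Q] = 4 = [Q(√93, √19):Q], so Q(γ) = Q(√93, √19).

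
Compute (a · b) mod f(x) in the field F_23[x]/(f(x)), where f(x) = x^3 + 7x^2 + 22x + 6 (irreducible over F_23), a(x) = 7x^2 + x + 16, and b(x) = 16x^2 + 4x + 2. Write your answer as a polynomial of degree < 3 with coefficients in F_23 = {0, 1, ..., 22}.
a · b ≡ 11x + 10 (mod f(x))

Multiply in F_23[x]: a(x)·b(x) = (7x^2 + x + 16)·(16x^2 + 4x + 2) = 20x^4 + 21x^3 + 21x^2 + 20x + 9. This has degree ≥ 3, so divide by f(x) over F_23: 20x^4 + 21x^3 + 21x^2 + 20x + 9 = (20x + 19)·(x^3 + 7x^2 + 22x + 6) + (11x + 10). Hence a·b ≡ 11x + 10 (mod f). (F_23[x]/(f) is a field with 23^3 = 12167 elements since f is irreducible of degree 3.)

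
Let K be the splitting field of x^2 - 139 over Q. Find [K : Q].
[K : Q] = 2

f(x) = x^2 - 139 factors as (x - √139)(x + √139). The splitting field is K = Q(√139). Since 139 is squarefree and > 1, it is not a perfect square, so x^2 - 139 is irreducible over Q and [Q(√139) : Q] = 2. Hence [K : Q] = 2.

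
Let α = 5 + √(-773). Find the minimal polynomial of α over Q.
m_α(x) = x^2 - 10x + 798

From α - 5 = √(-773), squaring gives (α - 5)^2 = -773, i.e. α^2 - 10α + 25 = -773, so α^2 - 10α + 798 = 0. The discriminant of x^2 - 10x + 798 is (-10)^2 - 4·(798) = 100 - 3192 = -3092, and 4·(-773) is not a perfect square in Q since -773 is squarefree and ≠ 1. Hence x^2 - 10x + 798 is irreducible over Q and is the minimal polynomial of α.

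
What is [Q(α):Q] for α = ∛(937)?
[Q(α):Q] = 3

The minimal polynomial of α is x^3 - 937, irreducible over Q since 937 is not a perfect cube (so x^3 - 937 has no rational root). Hence [Q(α):Q] = deg(m_α) = 3.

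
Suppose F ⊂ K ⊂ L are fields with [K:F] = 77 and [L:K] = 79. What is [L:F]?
[L:F] = 6083

The tower law says that for any tower of field extensions F ⊂ K ⊂ L with finite degrees, [L:F] = [L:K] · [K:F]. Here this gives [L:F] = 79 · 77 = 6083.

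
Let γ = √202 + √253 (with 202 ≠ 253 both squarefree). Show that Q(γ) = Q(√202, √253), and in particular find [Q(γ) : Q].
[Q(γ) : Q] = 4 (equivalently, Q(γ) = Q(√202, √253))

Obviously Q(γ) ⊆ Q(√202, √253), and [Q(√202, √253):Q] = 4 (since 202, 253 are distinct squarefree integers > 1 with 51106 not a perfect square). To show equality we compute the minimal polynomial of γ. From γ = √202 + √253: γ^2 = 202 + 2√(51106) + 253 = 455 + 2√(51106), so γ^2 - 455 = 2√(51106); squaring, (γ^2 - 455)^2 = 4·51106, i.e. γ^4 - 910γ^2 + 207025 - 204424 = 0, i.e. γ^4 - 910γ^2 + 2601 = 0. So γ is a root of x^4 - 910x^2 + 2601. This polynomial is irreducible over Q: it has no rational root (each ±√202 ± √253 is irrational), and any factorization into two quadratics over Q would force √(51106) ∈ Q (pairing opposite roots) or √202, √253 ∈ Q (other pairings), all impossible. Hence [Q(γ):Q] = 4 = [Q(√202, √253):Q], so Q(γ) = Q(√202, √253).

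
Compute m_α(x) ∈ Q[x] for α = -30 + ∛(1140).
m_α(x) = x^3 + 90x^2 + 2700x + 25860

Set β = α + 30 = ∛(1140), so β^3 = 1140. Then (α + 30)^3 - 1140 = 0, i.e. α is a root of g(x) = (x + 30)^3 - 1140 = x^3 + 90x^2 + 2700x + 25860. Since g(x) = h(x + 30) where h(x) = x^3 - 1140, and h is irreducible over Q (because 1140 is not a perfect cube, so h has no rational root, and a monic cubic with no rational root is irreducible), g is also irreducible (irreducibility is preserved under the substitution x → x + 30). Hence m_α(x) = x^3 + 90x^2 + 2700x + 25860.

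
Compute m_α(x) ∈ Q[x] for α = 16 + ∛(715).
m_α(x) = x^3 - 48x^2 + 768x - 4811

Set β = α - 16 = ∛(715), so β^3 = 715. Then (α - 16)^3 - 715 = 0, i.e. α is a root of g(x) = (x - 16)^3 - 715 = x^3 - 48x^2 + 768x - 4811. Since g(x) = h(x - 16) where h(x) = x^3 - 715, and h is irreducible over Q (because 715 is not a perfect cube, so h has no rational root, and a monic cubic with no rational root is irreducible), g is also irreducible (irreducibility is preserved under the substitution x → x - 16). Hence m_α(x) = x^3 - 48x^2 + 768x - 4811.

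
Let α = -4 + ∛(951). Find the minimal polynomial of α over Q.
m_α(x) = x^3 + 12x^2 + 48x - 887

Set β = α + 4 = ∛(951), so β^3 = 951. Then (α + 4)^3 - 951 = 0, i.e. α is a root of g(x) = (x + 4)^3 - 951 = x^3 + 12x^2 + 48x - 887. Since g(x) = h(x + 4) where h(x) = x^3 - 951, and h is irreducible over Q (because 951 is not a perfect cube, so h has no rational root, and a monic cubic with no rational root is irreducible), g is also irreducible (irreducibility is preserved under the substitution x → x + 4). Hence m_α(x) = x^3 + 12x^2 + 48x - 887.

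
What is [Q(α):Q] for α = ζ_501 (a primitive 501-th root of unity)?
[Q(α):Q] = 332

The minimal polynomial of ζ_501 over Q is the 501-th cyclotomic polynomial Φ_501(x), which is irreducible over Q and has degree φ(501) = 332. Hence [Q(α):Q] = φ(501) = 332.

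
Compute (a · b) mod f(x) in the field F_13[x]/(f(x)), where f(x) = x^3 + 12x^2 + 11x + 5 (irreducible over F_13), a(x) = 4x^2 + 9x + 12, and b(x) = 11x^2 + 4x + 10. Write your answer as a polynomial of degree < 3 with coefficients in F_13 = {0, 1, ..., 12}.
a · b ≡ 2x + 1 (mod f(x))

Multiply in F_13[x]: a(x)·b(x) = (4x^2 + 9x + 12)·(11x^2 + 4x + 10) = 5x^4 + 11x^3 + 8x + 3. This has degree ≥ 3, so divide by f(x) over F_13: 5x^4 + 11x^3 + 8x + 3 = (5x + 3)·(x^3 + 12x^2 + 11x + 5) + (2x + 1). Hence a·b ≡ 2x + 1 (mod f). (F_13[x]/(f) is a field with 13^3 = 2197 elements since f is irreducible of degree 3.)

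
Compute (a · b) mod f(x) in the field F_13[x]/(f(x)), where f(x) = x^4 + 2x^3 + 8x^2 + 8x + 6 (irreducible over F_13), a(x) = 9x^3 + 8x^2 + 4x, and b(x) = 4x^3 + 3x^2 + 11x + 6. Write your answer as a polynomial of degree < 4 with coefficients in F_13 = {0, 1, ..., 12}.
a · b ≡ 8x^3 + 2x^2 + 7x + 10 (mod f(x))

Multiply in F_13[x]: a(x)·b(x) = (9x^3 + 8x^2 + 4x)·(4x^3 + 3x^2 + 11x + 6) = 10x^6 + 7x^5 + 9x^4 + 11x^3 + x^2 + 11x. This has degree ≥ 4, so divide by f(x) over F_13: 10x^6 + 7x^5 + 9x^4 + 11x^3 + x^2 + 11x = (10x^2 + 7)·(x^4 + 2x^3 + 8x^2 + 8x + 6) + (8x^3 + 2x^2 + 7x + 10). Hence a·b ≡ 8x^3 + 2x^2 + 7x + 10 (mod f). (F_13[x]/(f) is a field with 13^4 = 28561 elements since f is irreducible of degree 4.)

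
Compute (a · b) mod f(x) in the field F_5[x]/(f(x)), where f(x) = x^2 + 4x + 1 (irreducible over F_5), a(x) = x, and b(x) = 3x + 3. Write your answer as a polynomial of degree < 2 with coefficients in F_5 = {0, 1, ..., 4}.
a · b ≡ x + 2 (mod f(x))

Multiply in F_5[x]: a(x)·b(x) = (x)·(3x + 3) = 3x^2 + 3x. This has degree ≥ 2, so divide by f(x) over F_5: 3x^2 + 3x = (3)·(x^2 + 4x + 1) + (x + 2). Hence a·b ≡ x + 2 (mod f). (F_5[x]/(f) is a field with 5^2 = 25 elements since f is irreducible of degree 2.)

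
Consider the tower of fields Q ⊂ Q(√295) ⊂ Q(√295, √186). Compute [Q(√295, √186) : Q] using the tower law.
[Q(√295, √186) : Q] = 4

[Q(√295):Q] = 2 (min poly x^2 - 295, irreducible since 295 is squarefree > 1). For the top step, suppose √186 ∈ Q(√295), say √186 = c + d√295 with c, d ∈ Q. Squaring: 186 = c^2 + 295d^2 + 2cd√295. Since √295 ∉ Q this forces 2cd = 0. If d = 0 then √186 = c ∈ Q, contradicting 186 squarefree > 1. If c = 0 then 186 = 295d^2, so 295·186 = (295d)^2 is a perfect square in Q — but 295·186 = 54870 is not a perfect square (since 295 and 186 are distinct squarefree integers). Contradiction. Hence √186 ∉ Q(√295), so x^2 - 186 stays irreducible over Q(√295) and [Q(√295, √186) : Q(√295)] = 2. By the tower law, [Q(√295, √186) : Q] = 2 · 2 = 4.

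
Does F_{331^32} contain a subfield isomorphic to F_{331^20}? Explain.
No: F_{331^20} is not a subfield of F_{331^32}

F_{p^m} embeds in F_{p^n} iff m | n. Here 20 ∤ 32 (since 32 = 1·20 + 12 with remainder 12 ≠ 0), so F_{331^20} is not a subfield of F_{331^32}. Equivalently: if it were, the tower law would give 20 = [F_{331^20}:F_331] dividing [F_{331^32}:F_331] = 32, contradiction.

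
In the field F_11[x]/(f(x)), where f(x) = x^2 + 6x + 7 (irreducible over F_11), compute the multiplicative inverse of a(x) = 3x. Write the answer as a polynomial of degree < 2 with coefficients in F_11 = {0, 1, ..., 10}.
a(x)^(-1) ≡ x + 6 (mod f(x))

Since f is irreducible over F_11, F_11[x]/(f) is a field and a(x) ≠ 0 has an inverse. Apply the extended Euclidean algorithm to f(x) and a(x) in F_11[x]: f(x) = (4x + 2)·a(x) + (7). The last nonzero remainder is the constant 7 = gcd(f, a) in F_11. Back-substituting through the division chain expresses 7 = s(x)·a(x) + t(x)·f(x) with s(x) ≡ 7x + 9 (mod f), so (7x + 9)·a(x) ≡ 7 (mod f). Multiplying by 7^(-1) ≡ 8 in F_11 gives a(x)^(-1) ≡ 8·(7x + 9) ≡ x + 6 (mod f). Check: (3x)·(x + 6) = 3x^2 + 7x ≡ 1 (mod x^2 + 6x + 7).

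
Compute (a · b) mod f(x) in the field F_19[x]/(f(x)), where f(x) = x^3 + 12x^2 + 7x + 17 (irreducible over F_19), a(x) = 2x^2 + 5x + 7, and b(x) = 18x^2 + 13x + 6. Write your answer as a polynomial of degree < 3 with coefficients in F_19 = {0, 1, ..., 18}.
a · b ≡ 11x + 18 (mod f(x))

Multiply in F_19[x]: a(x)·b(x) = (2x^2 + 5x + 7)·(18x^2 + 13x + 6) = 17x^4 + 2x^3 + 13x^2 + 7x + 4. This has degree ≥ 3, so divide by f(x) over F_19: 17x^4 + 2x^3 + 13x^2 + 7x + 4 = (17x + 7)·(x^3 + 12x^2 + 7x + 17) + (11x + 18). Hence a·b ≡ 11x + 18 (mod f). (F_19[x]/(f) is a field with 19^3 = 6859 elements since f is irreducible of degree 3.)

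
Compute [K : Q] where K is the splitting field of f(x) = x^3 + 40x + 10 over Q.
[K : Q] = 6

By the rational root test, any rational root of the monic integer polynomial f(x) = x^3 + 40x + 10 must be an integer dividing the constant term 10, i.e. one of ±{1, 2, 5, 10}. Evaluating: f(1) = 51, f(-1) = -31, f(2) = 98, f(-2) = -78, f(5) = 335, f(-5) = -315, f(10) = 1410, f(-10) = -1390; none is 0, so f has no rational root and is therefore irreducible over Q (a cubic with no linear factor over a field is irreducible). For an irreducible cubic, the Galois group is A_3 or S_3 according as the discriminant disc(f) = -4a^3 - 27b^2 = -4·(40)^3 - 27·(10)^2 = -258700 is or is not a square in Q. Here disc(f) = -258700 is not a perfect square in Q, so the Galois group of f over Q is not contained in A_3 and must be all of S_3. The splitting field has degree |S_3| = 6 over Q, so [K : Q] = 6.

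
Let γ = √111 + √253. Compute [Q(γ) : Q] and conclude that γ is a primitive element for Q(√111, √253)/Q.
[Q(γ) : Q] = 4 (equivalently, Q(γ) = Q(√111, √253))

Obviously Q(γ) ⊆ Q(√111, √253), and [Q(√111, √253):Q] = 4 (since 111, 253 are distinct squarefree integers > 1 with 28083 not a perfect square). To show equality we compute the minimal polynomial of γ. From γ = √111 + √253: γ^2 = 111 + 2√(28083) + 253 = 364 + 2√(28083), so γ^2 - 364 = 2√(28083); squaring, (γ^2 - 364)^2 = 4·28083, i.e. γ^4 - 728γ^2 + 132496 - 112332 = 0, i.e. γ^4 - 728γ^2 + 20164 = 0. So γ is a root of x^4 - 728x^2 + 20164. This polynomial is irreducible over Q: it has no rational root (each ±√111 ± √253 is irrational), and any factorization into two quadratics over Q would force √(28083) ∈ Q (pairing opposite roots) or √111, √253 ∈ Q (other pairings), all impossible. Hence [Q(γ):Q] = 4 = [Q(√111, √253):Q], so Q(γ) = Q(√111, √253).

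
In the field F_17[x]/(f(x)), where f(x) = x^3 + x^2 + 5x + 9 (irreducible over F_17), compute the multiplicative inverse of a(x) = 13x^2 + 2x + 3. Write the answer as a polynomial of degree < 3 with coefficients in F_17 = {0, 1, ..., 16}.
a(x)^(-1) ≡ 13x^2 + 14x + 4 (mod f(x))

Since f is irreducible over F_17, F_17[x]/(f) is a field and a(x) ≠ 0 has an inverse. Apply the extended Euclidean algorithm to f(x) and a(x) in F_17[x]: f(x) = (4x + 6)·a(x) + (15x + 8);  a(x) = (2x + 7)·(15x + 8) + (15). The last nonzero remainder is the constant 15 = gcd(f, a) in F_17. Back-substituting through the division chain expresses 15 = s(x)·a(x) + t(x)·f(x) with s(x) ≡ 8x^2 + 6x + 9 (mod f), so (8x^2 + 6x + 9)·a(x) ≡ 15 (mod f). Multiplying by 15^(-1) ≡ 8 in F_17 gives a(x)^(-1) ≡ 8·(8x^2 + 6x + 9) ≡ 13x^2 + 14x + 4 (mod f). Check: (13x^2 + 2x + 3)·(13x^2 + 14x + 4) = 16x^4 + 4x^3 + 16x + 12 ≡ 1 (mod x^3 + x^2 + 5x + 9).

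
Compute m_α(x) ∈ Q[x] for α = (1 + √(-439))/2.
m_α(x) = x^2 - x + 110

From 2α - 1 = √(-439), squaring gives (2α - 1)^2 = -439, i.e. 4α^2 - 4α + 1 = -439, so α^2 - α + (1 + 439)/4 = 0. Since -439 ≡ 1 (mod 4), (1 + 439)/4 = 110 ∈ Z. The polynomial x^2 - x + 110 has discriminant 1 - 4·(110) = -439, which is not a perfect square in Q (d = -439 is squarefree and ≠ 1), so x^2 - x + 110 is irreducible over Q. It is the minimal polynomial of α.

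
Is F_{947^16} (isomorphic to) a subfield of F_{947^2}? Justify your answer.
No: F_{947^16} is not a subfield of F_{947^2}

F_{p^m} embeds in F_{p^n} iff m | n. Here 16 ∤ 2 (since 2 = 0·16 + 2 with remainder 2 ≠ 0), so F_{947^16} is not a subfield of F_{947^2}. Equivalently: if it were, the tower law would give 16 = [F_{947^16}:F_947] dividing [F_{947^2}:F_947] = 2, contradiction.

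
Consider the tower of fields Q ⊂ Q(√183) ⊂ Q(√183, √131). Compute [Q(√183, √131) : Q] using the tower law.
[Q(√183, √131) : Q] = 4

[Q(√183):Q] = 2 (min poly x^2 - 183, irreducible since 183 is squarefree > 1). For the top step, suppose √131 ∈ Q(√183), say √131 = c + d√183 with c, d ∈ Q. Squaring: 131 = c^2 + 183d^2 + 2cd√183. Since √183 ∉ Q this forces 2cd = 0. If d = 0 then √131 = c ∈ Q, contradicting 131 squarefree > 1. If c = 0 then 131 = 183d^2, so 183·131 = (183d)^2 is a perfect square in Q — but 183·131 = 23973 is not a perfect square (since 183 and 131 are distinct squarefree integers). Contradiction. Hence √131 ∉ Q(√183), so x^2 - 131 stays irreducible over Q(√183) and [Q(√183, √131) : Q(√183)] = 2. By the tower law, [Q(√183, √131) : Q] = 2 · 2 = 4.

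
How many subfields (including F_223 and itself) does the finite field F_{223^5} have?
F_{223^5} has 2 subfields

The subfields of F_{p^n} are exactly the fields F_{p^d} for d | n (each is the fixed field of the unique index-d subgroup of Gal(F_{p^n}/F_p) ≅ Z/nZ). The divisors of n = 5 are {1, 5}, giving 2 subfields: F_{223^1}, F_{223^5}.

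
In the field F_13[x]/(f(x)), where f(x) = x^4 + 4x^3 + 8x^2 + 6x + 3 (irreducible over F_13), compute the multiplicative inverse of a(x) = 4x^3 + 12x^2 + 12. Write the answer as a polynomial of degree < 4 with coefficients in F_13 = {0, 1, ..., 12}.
a(x)^(-1) ≡ 8x^3 + x^2 + 8x (mod f(x))

Since f is irreducible over F_13, F_13[x]/(f) is a field and a(x) ≠ 0 has an inverse. Apply the extended Euclidean algorithm to f(x) and a(x) in F_13[x]: f(x) = (10x + 10)·a(x) + (5x^2 + 3x);  a(x) = (6x + 4)·(5x^2 + 3x) + (x + 12);  (5x^2 + 3x) = (5x + 8)·(x + 12) + (8). The last nonzero remainder is the constant 8 = gcd(f, a) in F_13. Back-substituting through the division chain expresses 8 = s(x)·a(x) + t(x)·f(x) with s(x) ≡ 12x^3 + 8x^2 + 12x (mod f), so (12x^3 + 8x^2 + 12x)·a(x) ≡ 8 (mod f). Multiplying by 8^(-1) ≡ 5 in F_13 gives a(x)^(-1) ≡ 5·(12x^3 + 8x^2 + 12x) ≡ 8x^3 + x^2 + 8x (mod f). Check: (4x^3 + 12x^2 + 12)·(8x^3 + x^2 + 8x) = 6x^6 + 9x^5 + 5x^4 + 10x^3 + 12x^2 + 5x ≡ 1 (mod x^4 + 4x^3 + 8x^2 + 6x + 3).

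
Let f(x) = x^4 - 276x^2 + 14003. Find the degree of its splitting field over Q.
[K : Q] = 4

Solving the quadratic in x^2: x^2 = (276 ± √(276^2 - 4·14003))/2 = (276 ± √20164)/2 = (276 ± 142)/2, giving x^2 = 67 or x^2 = 209. So f(x) = (x^2 - 67)(x^2 - 209) and the roots of f are ±√67, ±√209. Hence the splitting field is K = Q(√67, √209). Since 67 and 209 are distinct squarefree integers > 1, their product 14003 is not a perfect square, so √209 ∉ Q(√67). By the tower law [K:Q] = [Q(√67,√209):Q(√67)] · [Q(√67):Q] = 2 · 2 = 4.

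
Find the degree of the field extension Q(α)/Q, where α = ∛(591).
[Q(α):Q] = 3

The minimal polynomial of α is x^3 - 591, irreducible over Q since 591 is not a perfect cube (so x^3 - 591 has no rational root). Hence [Q(α):Q] = deg(m_α) = 3.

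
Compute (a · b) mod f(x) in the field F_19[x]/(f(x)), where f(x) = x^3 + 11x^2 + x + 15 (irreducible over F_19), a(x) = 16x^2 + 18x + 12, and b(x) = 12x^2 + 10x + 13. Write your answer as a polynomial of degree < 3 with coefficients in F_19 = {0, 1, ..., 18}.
a · b ≡ 18x^2 + 8x + 14 (mod f(x))

Multiply in F_19[x]: a(x)·b(x) = (16x^2 + 18x + 12)·(12x^2 + 10x + 13) = 2x^4 + 15x^3 + 12x + 4. This has degree ≥ 3, so divide by f(x) over F_19: 2x^4 + 15x^3 + 12x + 4 = (2x + 12)·(x^3 + 11x^2 + x + 15) + (18x^2 + 8x + 14). Hence a·b ≡ 18x^2 + 8x + 14 (mod f). (F_19[x]/(f) is a field with 19^3 = 6859 elements since f is irreducible of degree 3.)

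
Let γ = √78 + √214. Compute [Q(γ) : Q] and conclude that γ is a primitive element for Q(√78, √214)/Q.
[Q(γ) : Q] = 4 (equivalently, Q(γ) = Q(√78, √214))

Obviously Q(γ) ⊆ Q(√78, √214), and [Q(√78, √214):Q] = 4 (since 78, 214 are distinct squarefree integers > 1 with 16692 not a perfect square). To show equality we compute the minimal polynomial of γ. From γ = √78 + √214: γ^2 = 78 + 2√(16692) + 214 = 292 + 2√(16692), so γ^2 - 292 = 2√(16692); squaring, (γ^2 - 292)^2 = 4·16692, i.e. γ^4 - 584γ^2 + 85264 - 66768 = 0, i.e. γ^4 - 584γ^2 + 18496 = 0. So γ is a root of x^4 - 584x^2 + 18496. This polynomial is irreducible over Q: it has no rational root (each ±√78 ± √214 is irrational), and any factorization into two quadratics over Q would force √(16692) ∈ Q (pairing opposite roots) or √78, √214 ∈ Q (other pairings), all impossible. Hence [Q(γ):Q] = 4 = [Q(√78, √214):Q], so Q(γ) = Q(√78, √214).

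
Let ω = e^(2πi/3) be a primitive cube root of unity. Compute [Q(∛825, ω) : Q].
[Q(∛825, ω) : Q] = 6

[Q(∛825):Q] = 3 (min poly x^3 - 825, irreducible since 825 is not a perfect cube). [Q(ω):Q] = 2 (min poly x^2 + x + 1). Since Q(∛825) ⊂ R and ω ∉ R, we have ω ∉ Q(∛825), so x^2 + x + 1 remains irreducible over Q(∛825) and [Q(∛825, ω) : Q(∛825)] = 2. By the tower law, [Q(∛825, ω) : Q] = 3 · 2 = 6. (In fact Q(∛825, ω) is the splitting field of x^3 - 825 over Q.)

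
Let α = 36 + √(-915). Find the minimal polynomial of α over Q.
m_α(x) = x^2 - 72x + 2211

From α - 36 = √(-915), squaring gives (α - 36)^2 = -915, i.e. α^2 - 72α + 1296 = -915, so α^2 - 72α + 2211 = 0. The discriminant of x^2 - 72x + 2211 is (-72)^2 - 4·(2211) = 5184 - 8844 = -3660, and 4·(-915) is not a perfect square in Q since -915 is squarefree and ≠ 1. Hence x^2 - 72x + 2211 is irreducible over Q and is the minimal polynomial of α.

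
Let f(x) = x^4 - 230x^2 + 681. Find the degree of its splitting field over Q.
[K : Q] = 4

Solving the quadratic in x^2: x^2 = (230 ± √(230^2 - 4·681))/2 = (230 ± √50176)/2 = (230 ± 224)/2, giving x^2 = 3 or x^2 = 227. So f(x) = (x^2 - 3)(x^2 - 227) and the roots of f are ±√3, ±√227. Hence the splitting field is K = Q(√3, √227). Since 3 and 227 are distinct squarefree integers > 1, their product 681 is not a perfect square, so √227 ∉ Q(√3). By the tower law [K:Q] = [Q(√3,√227):Q(√3)] · [Q(√3):Q] = 2 · 2 = 4.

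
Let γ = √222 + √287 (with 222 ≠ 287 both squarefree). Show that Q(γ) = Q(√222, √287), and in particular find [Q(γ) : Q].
[Q(γ) : Q] = 4 (equivalently, Q(γ) = Q(√222, √287))

Obviously Q(γ) ⊆ Q(√222, √287), and [Q(√222, √287):Q] = 4 (since 222, 287 are distinct squarefree integers > 1 with 63714 not a perfect square). To show equality we compute the minimal polynomial of γ. From γ = √222 + √287: γ^2 = 222 + 2√(63714) + 287 = 509 + 2√(63714), so γ^2 - 509 = 2√(63714); squaring, (γ^2 - 509)^2 = 4·63714, i.e. γ^4 - 1018γ^2 + 259081 - 254856 = 0, i.e. γ^4 - 1018γ^2 + 4225 = 0. So γ is a root of x^4 - 1018x^2 + 4225. This polynomial is irreducible over Q: it has no rational root (each ±√222 ± √287 is irrational), and any factorization into two quadratics over Q would force √(63714) ∈ Q (pairing opposite roots) or √222, √287 ∈ Q (other pairings), all impossible. Hence [Q(γ):Q] = 4 = [Q(√222, √287):Q], so Q(γ) = Q(√222, √287).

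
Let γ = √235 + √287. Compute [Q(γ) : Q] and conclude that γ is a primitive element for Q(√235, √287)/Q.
[Q(γ) : Q] = 4 (equivalently, Q(γ) = Q(√235, √287))

Obviously Q(γ) ⊆ Q(√235, √287), and [Q(√235, √287):Q] = 4 (since 235, 287 are distinct squarefree integers > 1 with 67445 not a perfect square). To show equality we compute the minimal polynomial of γ. From γ = √235 + √287: γ^2 = 235 + 2√(67445) + 287 = 522 + 2√(67445), so γ^2 - 522 = 2√(67445); squaring, (γ^2 - 522)^2 = 4·67445, i.e. γ^4 - 1044γ^2 + 272484 - 269780 = 0, i.e. γ^4 - 1044γ^2 + 2704 = 0. So γ is a root of x^4 - 1044x^2 + 2704. This polynomial is irreducible over Q: it has no rational root (each ±√235 ± √287 is irrational), and any factorization into two quadratics over Q would force √(67445) ∈ Q (pairing opposite roots) or √235, √287 ∈ Q (other pairings), all impossible. Hence [Q(γ):Q] = 4 = [Q(√235, √287):Q], so Q(γ) = Q(√235, √287).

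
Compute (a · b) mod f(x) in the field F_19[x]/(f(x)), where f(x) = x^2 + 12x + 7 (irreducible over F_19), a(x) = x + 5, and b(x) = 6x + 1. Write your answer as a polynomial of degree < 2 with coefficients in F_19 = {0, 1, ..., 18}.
a · b ≡ 16x + 1 (mod f(x))

Multiply in F_19[x]: a(x)·b(x) = (x + 5)·(6x + 1) = 6x^2 + 12x + 5. This has degree ≥ 2, so divide by f(x) over F_19: 6x^2 + 12x + 5 = (6)·(x^2 + 12x + 7) + (16x + 1). Hence a·b ≡ 16x + 1 (mod f). (F_19[x]/(f) is a field with 19^2 = 361 elements since f is irreducible of degree 2.)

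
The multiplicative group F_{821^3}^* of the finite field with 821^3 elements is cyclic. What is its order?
|F_{821^3}^*| = 553387660

F_{821^3} has 821^3 = 553387661 elements; its multiplicative group consists of all nonzero elements, so |F_{821^3}^*| = 553387661 - 1 = 553387660. (It is cyclic since any finite subgroup of the multiplicative group of a field is cyclic.)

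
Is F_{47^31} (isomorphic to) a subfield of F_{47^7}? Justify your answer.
No: F_{47^31} is not a subfield of F_{47^7}

F_{p^m} embeds in F_{p^n} iff m | n. Here 31 ∤ 7 (since 7 = 0·31 + 7 with remainder 7 ≠ 0), so F_{47^31} is not a subfield of F_{47^7}. Equivalently: if it were, the tower law would give 31 = [F_{47^31}:F_47] dividing [F_{47^7}:F_47] = 7, contradiction.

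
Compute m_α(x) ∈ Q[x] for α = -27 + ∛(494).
m_α(x) = x^3 + 81x^2 + 2187x + 19189

Set β = α + 27 = ∛(494), so β^3 = 494. Then (α + 27)^3 - 494 = 0, i.e. α is a root of g(x) = (x + 27)^3 - 494 = x^3 + 81x^2 + 2187x + 19189. Since g(x) = h(x + 27) where h(x) = x^3 - 494, and h is irreducible over Q (because 494 is not a perfect cube, so h has no rational root, and a monic cubic with no rational root is irreducible), g is also irreducible (irreducibility is preserved under the substitution x → x + 27). Hence m_α(x) = x^3 + 81x^2 + 2187x + 19189.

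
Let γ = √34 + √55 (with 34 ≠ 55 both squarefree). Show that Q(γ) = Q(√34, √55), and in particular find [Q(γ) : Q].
[Q(γ) : Q] = 4 (equivalently, Q(γ) = Q(√34, √55))

Obviously Q(γ) ⊆ Q(√34, √55), and [Q(√34, √55):Q] = 4 (since 34, 55 are distinct squarefree integers > 1 with 1870 not a perfect square). To show equality we compute the minimal polynomial of γ. From γ = √34 + √55: γ^2 = 34 + 2√(1870) + 55 = 89 + 2√(1870), so γ^2 - 89 = 2√(1870); squaring, (γ^2 - 89)^2 = 4·1870, i.e. γ^4 - 178γ^2 + 7921 - 7480 = 0, i.e. γ^4 - 178γ^2 + 441 = 0. So γ is a root of x^4 - 178x^2 + 441. This polynomial is irreducible over Q: it has no rational root (each ±√34 ± √55 is irrational), and any factorization into two quadratics over Q would force √(1870) ∈ Q (pairing opposite roots) or √34, √55 ∈ Q (other pairings), all impossible. Hence [Q(γ):Q] = 4 = [Q(√34, √55):Q], so Q(γ) = Q(√34, √55).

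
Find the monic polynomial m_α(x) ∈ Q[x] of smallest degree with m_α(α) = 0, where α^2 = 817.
m_α(x) = x^2 - 817

α satisfies α^2 - 817 = 0, so x^2 - 817 annihilates α. Since d = 817 is squarefree and ≠ 1, it is not a perfect square in Q, so x^2 - 817 has no rational root and is therefore irreducible over Q (a degree-2 polynomial over a field is irreducible iff it has no root). Hence m_α(x) = x^2 - 817.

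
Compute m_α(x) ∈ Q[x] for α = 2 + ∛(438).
m_α(x) = x^3 - 6x^2 + 12x - 446

Set β = α - 2 = ∛(438), so β^3 = 438. Then (α - 2)^3 - 438 = 0, i.e. α is a root of g(x) = (x - 2)^3 - 438 = x^3 - 6x^2 + 12x - 446. Since g(x) = h(x - 2) where h(x) = x^3 - 438, and h is irreducible over Q (because 438 is not a perfect cube, so h has no rational root, and a monic cubic with no rational root is irreducible), g is also irreducible (irreducibility is preserved under the substitution x → x - 2). Hence m_α(x) = x^3 - 6x^2 + 12x - 446.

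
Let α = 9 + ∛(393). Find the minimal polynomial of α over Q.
m_α(x) = x^3 - 27x^2 + 243x - 1122

Set β = α - 9 = ∛(393), so β^3 = 393. Then (α - 9)^3 - 393 = 0, i.e. α is a root of g(x) = (x - 9)^3 - 393 = x^3 - 27x^2 + 243x - 1122. Since g(x) = h(x - 9) where h(x) = x^3 - 393, and h is irreducible over Q (because 393 is not a perfect cube, so h has no rational root, and a monic cubic with no rational root is irreducible), g is also irreducible (irreducibility is preserved under the substitution x → x - 9). Hence m_α(x) = x^3 - 27x^2 + 243x - 1122.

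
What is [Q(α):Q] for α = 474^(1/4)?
[Q(α):Q] = 4

α is a root of x^4 - 474. By Eisenstein's criterion at the prime p = 2 (which divides the constant term 474 but p^2 = 4 does not, since 474 is squarefree), x^4 - 474 is irreducible over Q. Hence [Q(α):Q] = 4.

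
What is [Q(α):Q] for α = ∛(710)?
[Q(α):Q] = 3

The minimal polynomial of α is x^3 - 710, irreducible over Q since 710 is not a perfect cube (so x^3 - 710 has no rational root). Hence [Q(α):Q] = deg(m_α) = 3.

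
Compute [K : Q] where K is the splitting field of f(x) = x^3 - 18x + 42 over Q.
[K : Q] = 6

By the rational root test, any rational root of the monic integer polynomial f(x) = x^3 - 18x + 42 must be an integer dividing the constant term 42, i.e. one of ±{1, 2, 3, 6, 7, 14, 21, 42}. Evaluating: f(1) = 25, f(-1) = 59, f(2) = 14, f(-2) = 70, f(3) = 15, f(-3) = 69, f(6) = 150, f(-6) = -66, f(7) = 259, f(-7) = -175, f(14) = 2534, f(-14) = -2450, f(21) = 8925, f(-21) = -8841, f(42) = 73374, f(-42) = -73290; none is 0, so f has no rational root and is therefore irreducible over Q (a cubic with no linear factor over a field is irreducible). For an irreducible cubic, the Galois group is A_3 or S_3 according as the discriminant disc(f) = -4a^3 - 27b^2 = -4·(-18)^3 - 27·(42)^2 = -24300 is or is not a square in Q. Here disc(f) = -24300 is not a perfect square in Q, so the Galois group of f over Q is not contained in A_3 and must be all of S_3. The splitting field has degree |S_3| = 6 over Q, so [K : Q] = 6.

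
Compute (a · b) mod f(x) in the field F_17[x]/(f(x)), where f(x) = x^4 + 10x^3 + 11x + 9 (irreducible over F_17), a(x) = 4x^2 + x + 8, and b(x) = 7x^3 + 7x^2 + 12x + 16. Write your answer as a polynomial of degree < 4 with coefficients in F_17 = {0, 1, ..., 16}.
a · b ≡ 11x^3 + 11x^2 + 5x + 4 (mod f(x))

Multiply in F_17[x]: a(x)·b(x) = (4x^2 + x + 8)·(7x^3 + 7x^2 + 12x + 16) = 11x^5 + x^4 + 9x^3 + 13x^2 + 10x + 9. This has degree ≥ 4, so divide by f(x) over F_17: 11x^5 + x^4 + 9x^3 + 13x^2 + 10x + 9 = (11x + 10)·(x^4 + 10x^3 + 11x + 9) + (11x^3 + 11x^2 + 5x + 4). Hence a·b ≡ 11x^3 + 11x^2 + 5x + 4 (mod f). (F_17[x]/(f) is a field with 17^4 = 83521 elements since f is irreducible of degree 4.)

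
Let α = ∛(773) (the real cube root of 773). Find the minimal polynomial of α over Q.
m_α(x) = x^3 - 773

α satisfies α^3 = 773, so x^3 - 773 annihilates α. By the rational root test, a rational root p/q (in lowest terms) of x^3 - 773 would satisfy p^3 = 773 q^3, forcing q = 1 and p^3 = 773; but 773 is not a perfect cube, contradiction. A monic cubic over Q with no rational root is irreducible (any nontrivial factorization would include a linear factor). Hence x^3 - 773 is the minimal polynomial of α, and in particular [Q(α):Q] = 3.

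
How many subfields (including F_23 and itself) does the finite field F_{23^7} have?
F_{23^7} has 2 subfields

The subfields of F_{p^n} are exactly the fields F_{p^d} for d | n (each is the fixed field of the unique index-d subgroup of Gal(F_{p^n}/F_p) ≅ Z/nZ). The divisors of n = 7 are {1, 7}, giving 2 subfields: F_{23^1}, F_{23^7}.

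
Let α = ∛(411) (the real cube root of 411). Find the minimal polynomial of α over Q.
m_α(x) = x^3 - 411

α satisfies α^3 = 411, so x^3 - 411 annihilates α. By the rational root test, a rational root p/q (in lowest terms) of x^3 - 411 would satisfy p^3 = 411 q^3, forcing q = 1 and p^3 = 411; but 411 is not a perfect cube, contradiction. A monic cubic over Q with no rational root is irreducible (any nontrivial factorization would include a linear factor). Hence x^3 - 411 is the minimal polynomial of α, and in particular [Q(α):Q] = 3.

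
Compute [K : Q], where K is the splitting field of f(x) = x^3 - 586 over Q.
[K : Q] = 6

The roots of x^3 - 586 are ∛586, ω∛586, ω^2∛586 where ω = e^(2πi/3) is a primitive cube root of unity, so K = Q(∛586, ω). Now [Q(∛586):Q] = 3 (since 586 is not a perfect cube, x^3 - 586 is irreducible) and [Q(ω):Q] = 2. Both 2 and 3 divide [K:Q], and [K:Q] ≤ 3·2 = 6, so [K:Q] = 6. (Equivalently: Q(∛586) ⊂ R but ω ∉ R, so [K : Q(∛586)] = 2.)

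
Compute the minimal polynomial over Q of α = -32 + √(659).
m_α(x) = x^2 + 64x + 365

From α + 32 = √(659), squaring gives (α + 32)^2 = 659, i.e. α^2 + 64α + 1024 = 659, so α^2 + 64α + 365 = 0. The discriminant of x^2 + 64x + 365 is (64)^2 - 4·(365) = 4096 - 1460 = 2636, and 4·(659) is not a perfect square in Q since 659 is squarefree and ≠ 1. Hence x^2 + 64x + 365 is irreducible over Q and is the minimal polynomial of α.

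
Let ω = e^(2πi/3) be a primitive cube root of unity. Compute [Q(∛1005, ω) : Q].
[Q(∛1005, ω) : Q] = 6

[Q(∛1005):Q] = 3 (min poly x^3 - 1005, irreducible since 1005 is not a perfect cube). [Q(ω):Q] = 2 (min poly x^2 + x + 1). Since Q(∛1005) ⊂ R and ω ∉ R, we have ω ∉ Q(∛1005), so x^2 + x + 1 remains irreducible over Q(∛1005) and [Q(∛1005, ω) : Q(∛1005)] = 2. By the tower law, [Q(∛1005, ω) : Q] = 3 · 2 = 6. (In fact Q(∛1005, ω) is the splitting field of x^3 - 1005 over Q.)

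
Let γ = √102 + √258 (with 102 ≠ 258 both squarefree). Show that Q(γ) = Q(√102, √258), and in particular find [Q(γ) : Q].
[Q(γ) : Q] = 4 (equivalently, Q(γ) = Q(√102, √258))

Obviously Q(γ) ⊆ Q(√102, √258), and [Q(√102, √258):Q] = 4 (since 102, 258 are distinct squarefree integers > 1 with 26316 not a perfect square). To show equality we compute the minimal polynomial of γ. From γ = √102 + √258: γ^2 = 102 + 2√(26316) + 258 = 360 + 2√(26316), so γ^2 - 360 = 2√(26316); squaring, (γ^2 - 360)^2 = 4·26316, i.e. γ^4 - 720γ^2 + 129600 - 105264 = 0, i.e. γ^4 - 720γ^2 + 24336 = 0. So γ is a root of x^4 - 720x^2 + 24336. This polynomial is irreducible over Q: it has no rational root (each ±√102 ± √258 is irrational), and any factorization into two quadratics over Q would force √(26316) ∈ Q (pairing opposite roots) or √102, √258 ∈ Q (other pairings), all impossible. Hence [Q(γ):Q] = 4 = [Q(√102, √258):Q], so Q(γ) = Q(√102, √258).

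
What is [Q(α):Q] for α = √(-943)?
[Q(α):Q] = 2

[Q(α):Q] equals the degree of the minimal polynomial of α. Here α^2 = -943 and x^2 + 943 is irreducible (d = -943 is squarefree, ≠ 1, hence not a square), so deg(m_α) = 2. Thus [Q(α):Q] = 2.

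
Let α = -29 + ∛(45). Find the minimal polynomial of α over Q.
m_α(x) = x^3 + 87x^2 + 2523x + 24344

Set β = α + 29 = ∛(45), so β^3 = 45. Then (α + 29)^3 - 45 = 0, i.e. α is a root of g(x) = (x + 29)^3 - 45 = x^3 + 87x^2 + 2523x + 24344. Since g(x) = h(x + 29) where h(x) = x^3 - 45, and h is irreducible over Q (because 45 is not a perfect cube, so h has no rational root, and a monic cubic with no rational root is irreducible), g is also irreducible (irreducibility is preserved under the substitution x → x + 29). Hence m_α(x) = x^3 + 87x^2 + 2523x + 24344.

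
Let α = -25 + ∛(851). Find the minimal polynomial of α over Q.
m_α(x) = x^3 + 75x^2 + 1875x + 14774

Set β = α + 25 = ∛(851), so β^3 = 851. Then (α + 25)^3 - 851 = 0, i.e. α is a root of g(x) = (x + 25)^3 - 851 = x^3 + 75x^2 + 1875x + 14774. Since g(x) = h(x + 25) where h(x) = x^3 - 851, and h is irreducible over Q (because 851 is not a perfect cube, so h has no rational root, and a monic cubic with no rational root is irreducible), g is also irreducible (irreducibility is preserved under the substitution x → x + 25). Hence m_α(x) = x^3 + 75x^2 + 1875x + 14774.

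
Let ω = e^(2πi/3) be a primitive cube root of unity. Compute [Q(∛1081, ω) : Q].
[Q(∛1081, ω) : Q] = 6

[Q(∛1081):Q] = 3 (min poly x^3 - 1081, irreducible since 1081 is not a perfect cube). [Q(ω):Q] = 2 (min poly x^2 + x + 1). Since Q(∛1081) ⊂ R and ω ∉ R, we have ω ∉ Q(∛1081), so x^2 + x + 1 remains irreducible over Q(∛1081) and [Q(∛1081, ω) : Q(∛1081)] = 2. By the tower law, [Q(∛1081, ω) : Q] = 3 · 2 = 6. (In fact Q(∛1081, ω) is the splitting field of x^3 - 1081 over Q.)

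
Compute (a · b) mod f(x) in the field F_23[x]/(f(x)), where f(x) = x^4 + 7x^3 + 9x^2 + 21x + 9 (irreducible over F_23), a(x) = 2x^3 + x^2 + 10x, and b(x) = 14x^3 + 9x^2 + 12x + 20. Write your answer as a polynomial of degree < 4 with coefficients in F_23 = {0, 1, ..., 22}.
a · b ≡ 10x^3 + 13x^2 + 19x + 16 (mod f(x))

Multiply in F_23[x]: a(x)·b(x) = (2x^3 + x^2 + 10x)·(14x^3 + 9x^2 + 12x + 20) = 5x^6 + 9x^5 + 12x^4 + 4x^3 + 2x^2 + 16x. This has degree ≥ 4, so divide by f(x) over F_23: 5x^6 + 9x^5 + 12x^4 + 4x^3 + 2x^2 + 16x = (5x^2 + 20x + 11)·(x^4 + 7x^3 + 9x^2 + 21x + 9) + (10x^3 + 13x^2 + 19x + 16). Hence a·b ≡ 10x^3 + 13x^2 + 19x + 16 (mod f). (F_23[x]/(f) is a field with 23^4 = 279841 elements since f is irreducible of degree 4.)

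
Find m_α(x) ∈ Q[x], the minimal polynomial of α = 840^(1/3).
m_α(x) = x^3 - 840

α satisfies α^3 = 840, so x^3 - 840 annihilates α. By the rational root test, a rational root p/q (in lowest terms) of x^3 - 840 would satisfy p^3 = 840 q^3, forcing q = 1 and p^3 = 840; but 840 is not a perfect cube, contradiction. A monic cubic over Q with no rational root is irreducible (any nontrivial factorization would include a linear factor). Hence x^3 - 840 is the minimal polynomial of α, and in particular [Q(α):Q] = 3.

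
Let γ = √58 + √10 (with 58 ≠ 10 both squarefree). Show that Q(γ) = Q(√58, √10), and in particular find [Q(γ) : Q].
[Q(γ) : Q] = 4 (equivalently, Q(γ) = Q(√58, √10))

Obviously Q(γ) ⊆ Q(√58, √10), and [Q(√58, √10):Q] = 4 (since 58, 10 are distinct squarefree integers > 1 with 580 not a perfect square). To show equality we compute the minimal polynomial of γ. From γ = √58 + √10: γ^2 = 58 + 2√(580) + 10 = 68 + 2√(580), so γ^2 - 68 = 2√(580); squaring, (γ^2 - 68)^2 = 4·580, i.e. γ^4 - 136γ^2 + 4624 - 2320 = 0, i.e. γ^4 - 136γ^2 + 2304 = 0. So γ is a root of x^4 - 136x^2 + 2304. This polynomial is irreducible over Q: it has no rational root (each ±√58 ± √10 is irrational), and any factorization into two quadratics over Q would force √(580) ∈ Q (pairing opposite roots) or √58, √10 ∈ Q (other pairings), all impossible. Hence [Q(γ):Q] = 4 = [Q(√58, √10):Q], so Q(γ) = Q(√58, √10).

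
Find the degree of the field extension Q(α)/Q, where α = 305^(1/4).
[Q(α):Q] = 4

α is a root of x^4 - 305. By Eisenstein's criterion at the prime p = 5 (which divides the constant term 305 but p^2 = 25 does not, since 305 is squarefree), x^4 - 305 is irreducible over Q. Hence [Q(α):Q] = 4.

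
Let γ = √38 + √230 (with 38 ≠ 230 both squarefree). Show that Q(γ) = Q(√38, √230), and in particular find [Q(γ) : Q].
[Q(γ) : Q] = 4 (equivalently, Q(γ) = Q(√38, √230))

Obviously Q(γ) ⊆ Q(√38, √230), and [Q(√38, √230):Q] = 4 (since 38, 230 are distinct squarefree integers > 1 with 8740 not a perfect square). To show equality we compute the minimal polynomial of γ. From γ = √38 + √230: γ^2 = 38 + 2√(8740) + 230 = 268 + 2√(8740), so γ^2 - 268 = 2√(8740); squaring, (γ^2 - 268)^2 = 4·8740, i.e. γ^4 - 536γ^2 + 71824 - 34960 = 0, i.e. γ^4 - 536γ^2 + 36864 = 0. So γ is a root of x^4 - 536x^2 + 36864. This polynomial is irreducible over Q: it has no rational root (each ±√38 ± √230 is irrational), and any factorization into two quadratics over Q would force √(8740) ∈ Q (pairing opposite roots) or √38, √230 ∈ Q (other pairings), all impossible. Hence [Q(γ):Q] = 4 = [Q(√38, √230):Q], so Q(γ) = Q(√38, √230).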